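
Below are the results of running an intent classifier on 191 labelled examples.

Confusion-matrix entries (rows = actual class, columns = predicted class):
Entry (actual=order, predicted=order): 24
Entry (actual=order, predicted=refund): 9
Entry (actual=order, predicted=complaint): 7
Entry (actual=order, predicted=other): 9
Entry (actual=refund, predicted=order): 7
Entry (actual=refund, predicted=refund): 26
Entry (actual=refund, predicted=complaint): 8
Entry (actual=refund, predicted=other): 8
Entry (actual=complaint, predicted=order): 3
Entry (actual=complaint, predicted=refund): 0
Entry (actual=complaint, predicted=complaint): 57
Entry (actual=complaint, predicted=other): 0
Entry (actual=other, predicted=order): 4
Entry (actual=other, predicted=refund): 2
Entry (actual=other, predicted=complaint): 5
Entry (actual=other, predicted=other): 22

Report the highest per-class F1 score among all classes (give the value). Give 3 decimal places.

0.832

Per-class F1 score (2·TP/(2·TP+FP+FN)):
  order: TP=24, FP=7+3+4=14, FN=9+7+9=25 → 48/87 = 0.5517
  refund: TP=26, FP=9+0+2=11, FN=7+8+8=23 → 52/86 = 0.6047
  complaint: TP=57, FP=7+8+5=20, FN=3+0+0=3 → 114/137 = 0.8321
  other: TP=22, FP=9+8+0=17, FN=4+2+5=11 → 44/72 = 0.6111
Highest is class 'complaint' with F1 score = 0.832.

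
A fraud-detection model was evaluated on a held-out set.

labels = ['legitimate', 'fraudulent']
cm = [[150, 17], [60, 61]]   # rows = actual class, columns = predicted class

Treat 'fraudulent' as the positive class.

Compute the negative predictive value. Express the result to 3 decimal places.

0.714

NPV = TN/(TN+FN) = 150/(150+60) = 0.714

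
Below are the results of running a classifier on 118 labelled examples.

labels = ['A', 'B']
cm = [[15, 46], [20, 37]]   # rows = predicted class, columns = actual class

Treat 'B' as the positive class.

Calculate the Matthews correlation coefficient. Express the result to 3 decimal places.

MCC = (TP·TN − FP·FN) / √((TP+FP)(TP+FN)(TN+FP)(TN+FN))
Numerator = 37·15 − 20·46 = -365
Denominator = √(57·83·35·61) = √10100685 = 3178.1575
MCC = -365 / 3178.1575 = -0.115

-0.115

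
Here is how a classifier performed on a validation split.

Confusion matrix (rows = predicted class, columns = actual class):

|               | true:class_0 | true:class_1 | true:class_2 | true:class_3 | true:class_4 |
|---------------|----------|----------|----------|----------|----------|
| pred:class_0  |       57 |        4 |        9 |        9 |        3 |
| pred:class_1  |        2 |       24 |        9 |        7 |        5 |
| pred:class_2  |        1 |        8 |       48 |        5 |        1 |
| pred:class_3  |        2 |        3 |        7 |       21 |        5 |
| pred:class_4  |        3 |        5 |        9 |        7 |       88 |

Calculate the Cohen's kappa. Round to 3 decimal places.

0.610

Observed agreement pₒ = trace/N = 238/342 = 0.6959
Expected agreement pₑ = Σ (rowᵢ·colᵢ)/N² = (65·82 + 44·47 + 82·63 + 49·38 + 102·112)/342² = 0.2210
κ = (pₒ − pₑ)/(1 − pₑ) = (0.6959 − 0.2210)/(1 − 0.2210) = 0.610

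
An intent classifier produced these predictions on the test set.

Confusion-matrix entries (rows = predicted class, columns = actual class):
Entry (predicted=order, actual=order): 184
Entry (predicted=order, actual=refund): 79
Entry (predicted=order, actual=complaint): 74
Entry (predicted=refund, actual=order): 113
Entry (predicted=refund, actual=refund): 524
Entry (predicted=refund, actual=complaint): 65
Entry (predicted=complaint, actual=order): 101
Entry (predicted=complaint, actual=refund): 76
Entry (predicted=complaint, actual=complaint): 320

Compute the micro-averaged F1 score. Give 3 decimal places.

Micro-averaging pools counts across classes: ΣTP=1028, ΣFP=508, ΣFN=508.
Micro-F1 score = 2·TP/(2·TP+FP+FN) on pooled counts = 0.669 (equals overall accuracy in single-label multiclass).

0.669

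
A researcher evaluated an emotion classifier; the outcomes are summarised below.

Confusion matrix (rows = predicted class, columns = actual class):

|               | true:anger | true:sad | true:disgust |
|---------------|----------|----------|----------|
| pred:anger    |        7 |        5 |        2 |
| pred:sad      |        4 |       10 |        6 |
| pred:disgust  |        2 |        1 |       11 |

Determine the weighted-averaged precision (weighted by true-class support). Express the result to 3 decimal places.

0.613

Per-class precision (TP/(TP+FP)):
  anger: TP=7, FP=5+2=7 → 7/14 = 0.5000
  sad: TP=10, FP=4+6=10 → 10/20 = 0.5000
  disgust: TP=11, FP=2+1=3 → 11/14 = 0.7857
Weighted-precision = Σ (supportᵢ/N)·precisionᵢ with N=48: (13/48)·0.5000 + (16/48)·0.5000 + (19/48)·0.7857 = 0.613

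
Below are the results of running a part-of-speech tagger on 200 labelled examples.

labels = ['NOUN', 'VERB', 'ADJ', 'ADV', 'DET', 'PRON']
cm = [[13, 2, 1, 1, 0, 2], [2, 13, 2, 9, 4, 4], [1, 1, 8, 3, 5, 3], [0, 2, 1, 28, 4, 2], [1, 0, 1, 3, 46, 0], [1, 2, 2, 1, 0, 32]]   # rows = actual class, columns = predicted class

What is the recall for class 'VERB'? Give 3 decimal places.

0.382

Take TP from the diagonal, FP from the rest of the 'VERB' prediction marginal, FN from the rest of the 'VERB' actual marginal.
recall = TP/(TP+FN).
VERB: TP=13, FN=2+2+9+4+4=21 → 13/34 = 0.3824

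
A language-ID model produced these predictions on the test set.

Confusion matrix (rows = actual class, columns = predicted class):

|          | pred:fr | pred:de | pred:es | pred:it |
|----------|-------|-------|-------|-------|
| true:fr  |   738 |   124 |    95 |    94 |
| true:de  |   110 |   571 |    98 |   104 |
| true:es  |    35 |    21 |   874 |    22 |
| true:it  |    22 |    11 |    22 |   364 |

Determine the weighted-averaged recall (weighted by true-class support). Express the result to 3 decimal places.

0.771

Per-class recall (TP/(TP+FN)):
  fr: TP=738, FN=124+95+94=313 → 738/1051 = 0.7022
  de: TP=571, FN=110+98+104=312 → 571/883 = 0.6467
  es: TP=874, FN=35+21+22=78 → 874/952 = 0.9181
  it: TP=364, FN=22+11+22=55 → 364/419 = 0.8687
Weighted-recall = Σ (supportᵢ/N)·recallᵢ with N=3305: (1051/3305)·0.7022 + (883/3305)·0.6467 + (952/3305)·0.9181 + (419/3305)·0.8687 = 0.771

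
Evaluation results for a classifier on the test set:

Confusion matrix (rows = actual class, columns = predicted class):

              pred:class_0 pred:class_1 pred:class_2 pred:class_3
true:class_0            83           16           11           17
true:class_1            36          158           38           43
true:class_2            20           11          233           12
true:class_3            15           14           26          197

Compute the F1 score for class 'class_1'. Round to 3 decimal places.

0.667

Treat 'class_1' as positive and all other classes as negative.
F1 score = 2·TP/(2·TP+FP+FN).
class_1: TP=158, FP=16+11+14=41, FN=36+38+43=117 → 316/474 = 0.6667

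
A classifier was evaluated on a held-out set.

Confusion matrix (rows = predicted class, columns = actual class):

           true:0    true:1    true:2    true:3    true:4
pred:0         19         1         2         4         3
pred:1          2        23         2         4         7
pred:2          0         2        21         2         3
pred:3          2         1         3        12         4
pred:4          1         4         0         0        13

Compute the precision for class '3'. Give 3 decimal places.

0.545

Treat '3' as positive and all other classes as negative.
precision = TP/(TP+FP).
3: TP=12, FP=2+1+3+4=10 → 12/22 = 0.5455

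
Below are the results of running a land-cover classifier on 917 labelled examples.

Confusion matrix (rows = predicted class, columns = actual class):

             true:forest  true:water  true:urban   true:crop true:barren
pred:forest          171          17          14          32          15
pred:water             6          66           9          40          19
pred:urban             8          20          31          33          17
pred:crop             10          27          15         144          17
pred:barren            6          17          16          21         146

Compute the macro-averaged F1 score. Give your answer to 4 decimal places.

Per-class F1 score (2·TP/(2·TP+FP+FN)):
  forest: TP=171, FP=17+14+32+15=78, FN=6+8+10+6=30 → 342/450 = 0.76000
  water: TP=66, FP=6+9+40+19=74, FN=17+20+27+17=81 → 132/287 = 0.45993
  urban: TP=31, FP=8+20+33+17=78, FN=14+9+15+16=54 → 62/194 = 0.31959
  crop: TP=144, FP=10+27+15+17=69, FN=32+40+33+21=126 → 288/483 = 0.59627
  barren: TP=146, FP=6+17+16+21=60, FN=15+19+17+17=68 → 292/420 = 0.69524
Macro-F1 score = mean = (0.76000 + 0.45993 + 0.31959 + 0.59627 + 0.69524) / 5 = 0.5662

0.5662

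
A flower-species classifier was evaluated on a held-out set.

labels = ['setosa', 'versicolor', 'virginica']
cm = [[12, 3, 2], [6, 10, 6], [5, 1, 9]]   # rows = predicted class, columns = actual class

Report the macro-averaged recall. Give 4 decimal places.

0.5885

Per-class recall (TP/(TP+FN)):
  setosa: TP=12, FN=6+5=11 → 12/23 = 0.52174
  versicolor: TP=10, FN=3+1=4 → 10/14 = 0.71429
  virginica: TP=9, FN=2+6=8 → 9/17 = 0.52941
Macro-recall = mean = (0.52174 + 0.71429 + 0.52941) / 3 = 0.5885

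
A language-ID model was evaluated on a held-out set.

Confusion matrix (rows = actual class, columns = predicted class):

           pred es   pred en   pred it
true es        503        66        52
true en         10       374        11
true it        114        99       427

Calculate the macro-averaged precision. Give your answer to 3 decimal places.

0.789

Per-class precision (TP/(TP+FP)):
  es: TP=503, FP=10+114=124 → 503/627 = 0.8022
  en: TP=374, FP=66+99=165 → 374/539 = 0.6939
  it: TP=427, FP=52+11=63 → 427/490 = 0.8714
Macro-precision = mean = (0.8022 + 0.6939 + 0.8714) / 3 = 0.789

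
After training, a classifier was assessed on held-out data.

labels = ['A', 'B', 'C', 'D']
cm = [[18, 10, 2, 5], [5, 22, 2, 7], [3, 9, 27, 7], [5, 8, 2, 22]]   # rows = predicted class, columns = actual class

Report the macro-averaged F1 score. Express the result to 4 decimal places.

0.5777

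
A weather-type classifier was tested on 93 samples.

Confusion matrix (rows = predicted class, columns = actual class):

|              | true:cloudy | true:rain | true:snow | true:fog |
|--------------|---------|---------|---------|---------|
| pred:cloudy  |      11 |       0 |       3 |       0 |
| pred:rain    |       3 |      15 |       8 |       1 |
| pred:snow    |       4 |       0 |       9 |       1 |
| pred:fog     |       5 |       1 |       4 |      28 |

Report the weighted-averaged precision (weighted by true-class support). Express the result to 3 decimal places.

0.693

Per-class precision (TP/(TP+FP)):
  cloudy: TP=11, FP=0+3+0=3 → 11/14 = 0.7857
  rain: TP=15, FP=3+8+1=12 → 15/27 = 0.5556
  snow: TP=9, FP=4+0+1=5 → 9/14 = 0.6429
  fog: TP=28, FP=5+1+4=10 → 28/38 = 0.7368
Weighted-precision = Σ (supportᵢ/N)·precisionᵢ with N=93: (23/93)·0.7857 + (16/93)·0.5556 + (24/93)·0.6429 + (30/93)·0.7368 = 0.693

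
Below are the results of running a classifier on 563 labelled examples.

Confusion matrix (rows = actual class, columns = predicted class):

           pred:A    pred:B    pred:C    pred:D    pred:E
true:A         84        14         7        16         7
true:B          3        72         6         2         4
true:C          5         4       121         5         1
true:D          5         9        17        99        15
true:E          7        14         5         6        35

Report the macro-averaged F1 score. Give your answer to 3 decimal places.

Per-class F1 score (2·TP/(2·TP+FP+FN)):
  A: TP=84, FP=3+5+5+7=20, FN=14+7+16+7=44 → 168/232 = 0.7241
  B: TP=72, FP=14+4+9+14=41, FN=3+6+2+4=15 → 144/200 = 0.7200
  C: TP=121, FP=7+6+17+5=35, FN=5+4+5+1=15 → 242/292 = 0.8288
  D: TP=99, FP=16+2+5+6=29, FN=5+9+17+15=46 → 198/273 = 0.7253
  E: TP=35, FP=7+4+1+15=27, FN=7+14+5+6=32 → 70/129 = 0.5426
Macro-F1 score = mean = (0.7241 + 0.7200 + 0.8288 + 0.7253 + 0.5426) / 5 = 0.708

0.708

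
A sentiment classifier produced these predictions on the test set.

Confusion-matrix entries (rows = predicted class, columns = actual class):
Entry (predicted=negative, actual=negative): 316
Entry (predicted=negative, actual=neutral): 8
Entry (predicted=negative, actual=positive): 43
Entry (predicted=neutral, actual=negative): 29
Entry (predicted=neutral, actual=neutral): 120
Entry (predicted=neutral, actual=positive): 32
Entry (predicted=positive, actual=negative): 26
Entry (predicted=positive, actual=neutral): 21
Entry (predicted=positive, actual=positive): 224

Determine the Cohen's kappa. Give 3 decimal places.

0.695

Observed agreement pₒ = trace/N = 660/819 = 0.8059
Expected agreement pₑ = Σ (rowᵢ·colᵢ)/N² = (371·367 + 149·181 + 299·271)/819² = 0.3640
κ = (pₒ − pₑ)/(1 − pₑ) = (0.8059 − 0.3640)/(1 − 0.3640) = 0.695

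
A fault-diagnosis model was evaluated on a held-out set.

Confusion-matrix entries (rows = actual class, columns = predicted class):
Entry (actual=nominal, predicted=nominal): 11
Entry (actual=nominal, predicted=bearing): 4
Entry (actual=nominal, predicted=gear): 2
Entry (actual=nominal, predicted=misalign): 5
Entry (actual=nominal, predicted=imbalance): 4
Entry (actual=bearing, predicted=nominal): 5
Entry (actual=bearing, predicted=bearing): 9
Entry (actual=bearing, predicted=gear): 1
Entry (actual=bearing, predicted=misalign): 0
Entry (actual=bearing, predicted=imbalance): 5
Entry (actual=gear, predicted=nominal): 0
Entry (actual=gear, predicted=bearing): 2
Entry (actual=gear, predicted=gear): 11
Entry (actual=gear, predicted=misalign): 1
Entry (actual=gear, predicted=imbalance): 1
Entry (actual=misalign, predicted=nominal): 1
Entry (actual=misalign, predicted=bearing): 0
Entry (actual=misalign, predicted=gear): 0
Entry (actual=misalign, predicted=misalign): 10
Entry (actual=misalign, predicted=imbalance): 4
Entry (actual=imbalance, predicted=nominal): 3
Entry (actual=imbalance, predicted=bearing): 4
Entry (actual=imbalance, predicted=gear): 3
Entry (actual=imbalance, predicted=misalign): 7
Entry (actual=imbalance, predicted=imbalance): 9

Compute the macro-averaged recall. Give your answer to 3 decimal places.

Per-class recall (TP/(TP+FN)):
  nominal: TP=11, FN=4+2+5+4=15 → 11/26 = 0.4231
  bearing: TP=9, FN=5+1+0+5=11 → 9/20 = 0.4500
  gear: TP=11, FN=0+2+1+1=4 → 11/15 = 0.7333
  misalign: TP=10, FN=1+0+0+4=5 → 10/15 = 0.6667
  imbalance: TP=9, FN=3+4+3+7=17 → 9/26 = 0.3462
Macro-recall = mean = (0.4231 + 0.4500 + 0.7333 + 0.6667 + 0.3462) / 5 = 0.524

0.524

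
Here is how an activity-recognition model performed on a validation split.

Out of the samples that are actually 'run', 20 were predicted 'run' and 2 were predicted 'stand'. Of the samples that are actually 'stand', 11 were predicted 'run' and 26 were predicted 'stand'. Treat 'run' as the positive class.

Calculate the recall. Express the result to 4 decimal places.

0.9091

Recall = TP/(TP+FN) = 20/(20+2) = 20/22 = 0.9091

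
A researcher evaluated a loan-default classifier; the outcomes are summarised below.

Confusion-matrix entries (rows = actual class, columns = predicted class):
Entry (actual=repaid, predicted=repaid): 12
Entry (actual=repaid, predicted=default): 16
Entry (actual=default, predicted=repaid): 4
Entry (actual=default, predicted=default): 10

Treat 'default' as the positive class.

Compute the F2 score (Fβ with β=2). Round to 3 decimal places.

0.610

Fβ = (1+β²)·TP / ((1+β²)·TP + β²·FN + FP), with β²=4
= 5·10 / (5·10 + 4·4 + 16) = 0.610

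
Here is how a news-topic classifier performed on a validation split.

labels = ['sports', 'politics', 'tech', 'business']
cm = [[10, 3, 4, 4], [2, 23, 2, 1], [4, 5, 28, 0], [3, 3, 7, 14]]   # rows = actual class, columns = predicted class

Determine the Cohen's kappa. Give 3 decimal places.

0.543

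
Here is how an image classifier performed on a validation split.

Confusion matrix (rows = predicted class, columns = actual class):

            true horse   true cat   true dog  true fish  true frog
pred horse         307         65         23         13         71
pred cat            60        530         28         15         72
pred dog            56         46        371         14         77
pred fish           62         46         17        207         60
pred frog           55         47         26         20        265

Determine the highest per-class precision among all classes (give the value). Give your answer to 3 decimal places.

0.752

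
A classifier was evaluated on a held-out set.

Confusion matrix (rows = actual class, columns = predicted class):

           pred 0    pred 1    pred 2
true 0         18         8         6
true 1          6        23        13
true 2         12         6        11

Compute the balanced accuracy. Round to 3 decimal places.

Balanced accuracy = mean of per-class recall.
  0: recall = 18/32 = 0.5625
  1: recall = 23/42 = 0.5476
  2: recall = 11/29 = 0.3793
Mean = (0.5625 + 0.5476 + 0.3793) / 3 = 0.496

0.496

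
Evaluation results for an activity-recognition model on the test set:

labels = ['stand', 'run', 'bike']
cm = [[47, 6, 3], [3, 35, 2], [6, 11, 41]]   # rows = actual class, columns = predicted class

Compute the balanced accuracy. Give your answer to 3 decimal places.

0.807

Balanced accuracy = mean of per-class recall.
  stand: recall = 47/56 = 0.8393
  run: recall = 35/40 = 0.8750
  bike: recall = 41/58 = 0.7069
Mean = (0.8393 + 0.8750 + 0.7069) / 3 = 0.807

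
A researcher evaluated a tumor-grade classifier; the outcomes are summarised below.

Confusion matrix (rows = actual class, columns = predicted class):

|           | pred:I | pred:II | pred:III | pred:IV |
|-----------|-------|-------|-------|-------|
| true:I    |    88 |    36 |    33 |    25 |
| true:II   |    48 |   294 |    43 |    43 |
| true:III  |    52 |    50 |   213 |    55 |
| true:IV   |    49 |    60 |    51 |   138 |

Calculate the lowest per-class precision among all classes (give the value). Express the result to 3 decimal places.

0.371

Per-class precision (TP/(TP+FP)):
  I: TP=88, FP=48+52+49=149 → 88/237 = 0.3713
  II: TP=294, FP=36+50+60=146 → 294/440 = 0.6682
  III: TP=213, FP=33+43+51=127 → 213/340 = 0.6265
  IV: TP=138, FP=25+43+55=123 → 138/261 = 0.5287
Lowest is class 'I' with precision = 0.371.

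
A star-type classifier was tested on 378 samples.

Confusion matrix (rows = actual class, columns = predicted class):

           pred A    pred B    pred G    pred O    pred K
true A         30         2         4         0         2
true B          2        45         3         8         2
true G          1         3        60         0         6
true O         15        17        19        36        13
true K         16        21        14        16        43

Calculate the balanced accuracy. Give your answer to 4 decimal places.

0.6295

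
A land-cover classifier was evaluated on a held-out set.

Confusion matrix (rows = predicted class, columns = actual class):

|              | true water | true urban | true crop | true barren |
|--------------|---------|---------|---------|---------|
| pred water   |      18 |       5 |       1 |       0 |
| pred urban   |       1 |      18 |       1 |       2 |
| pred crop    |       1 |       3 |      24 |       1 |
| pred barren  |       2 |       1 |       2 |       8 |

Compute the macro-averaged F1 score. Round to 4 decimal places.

0.7565

Per-class F1 score (2·TP/(2·TP+FP+FN)):
  water: TP=18, FP=5+1+0=6, FN=1+1+2=4 → 36/46 = 0.78261
  urban: TP=18, FP=1+1+2=4, FN=5+3+1=9 → 36/49 = 0.73469
  crop: TP=24, FP=1+3+1=5, FN=1+1+2=4 → 48/57 = 0.84211
  barren: TP=8, FP=2+1+2=5, FN=0+2+1=3 → 16/24 = 0.66667
Macro-F1 score = mean = (0.78261 + 0.73469 + 0.84211 + 0.66667) / 4 = 0.7565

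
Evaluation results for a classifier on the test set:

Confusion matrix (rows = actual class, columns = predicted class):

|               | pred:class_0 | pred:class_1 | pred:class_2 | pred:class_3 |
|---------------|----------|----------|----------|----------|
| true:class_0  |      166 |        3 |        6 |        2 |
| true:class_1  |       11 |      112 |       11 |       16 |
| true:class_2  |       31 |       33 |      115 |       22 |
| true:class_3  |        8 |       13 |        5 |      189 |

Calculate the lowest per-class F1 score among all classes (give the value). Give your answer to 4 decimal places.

Per-class F1 score (2·TP/(2·TP+FP+FN)):
  class_0: TP=166, FP=11+31+8=50, FN=3+6+2=11 → 332/393 = 0.84478
  class_1: TP=112, FP=3+33+13=49, FN=11+11+16=38 → 224/311 = 0.72026
  class_2: TP=115, FP=6+11+5=22, FN=31+33+22=86 → 230/338 = 0.68047
  class_3: TP=189, FP=2+16+22=40, FN=8+13+5=26 → 378/444 = 0.85135
Lowest is class 'class_2' with F1 score = 0.6805.

0.6805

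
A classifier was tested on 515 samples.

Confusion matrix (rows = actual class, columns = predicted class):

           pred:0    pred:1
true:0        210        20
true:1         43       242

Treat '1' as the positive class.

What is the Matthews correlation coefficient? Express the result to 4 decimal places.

0.7579

MCC = (TP·TN − FP·FN) / √((TP+FP)(TP+FN)(TN+FP)(TN+FN))
Numerator = 242·210 − 20·43 = 49960
Denominator = √(262·285·230·253) = √4345047300 = 65916.9728
MCC = 49960 / 65916.9728 = 0.7579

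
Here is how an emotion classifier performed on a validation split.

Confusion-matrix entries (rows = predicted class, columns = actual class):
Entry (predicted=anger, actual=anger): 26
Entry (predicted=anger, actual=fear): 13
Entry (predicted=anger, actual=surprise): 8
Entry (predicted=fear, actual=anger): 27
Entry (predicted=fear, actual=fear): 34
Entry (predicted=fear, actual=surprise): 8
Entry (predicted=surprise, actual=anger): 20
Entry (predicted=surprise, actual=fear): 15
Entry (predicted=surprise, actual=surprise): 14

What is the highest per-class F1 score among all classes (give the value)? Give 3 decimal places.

0.519

Per-class F1 score (2·TP/(2·TP+FP+FN)):
  anger: TP=26, FP=13+8=21, FN=27+20=47 → 52/120 = 0.4333
  fear: TP=34, FP=27+8=35, FN=13+15=28 → 68/131 = 0.5191
  surprise: TP=14, FP=20+15=35, FN=8+8=16 → 28/79 = 0.3544
Highest is class 'fear' with F1 score = 0.519.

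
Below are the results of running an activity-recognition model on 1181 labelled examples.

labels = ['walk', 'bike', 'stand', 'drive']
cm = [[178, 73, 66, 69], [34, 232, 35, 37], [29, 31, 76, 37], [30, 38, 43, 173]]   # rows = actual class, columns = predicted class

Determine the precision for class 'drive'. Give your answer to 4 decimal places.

Treat 'drive' as positive and all other classes as negative.
precision = TP/(TP+FP).
drive: TP=173, FP=69+37+37=143 → 173/316 = 0.54747

0.5475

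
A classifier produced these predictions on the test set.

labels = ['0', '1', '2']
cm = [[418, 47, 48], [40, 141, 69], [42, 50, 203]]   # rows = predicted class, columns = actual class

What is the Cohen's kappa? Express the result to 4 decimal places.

0.5583

Observed agreement pₒ = trace/N = 762/1058 = 0.72023
Expected agreement pₑ = Σ (rowᵢ·colᵢ)/N² = (500·513 + 238·250 + 320·295)/1058² = 0.36664
κ = (pₒ − pₑ)/(1 − pₑ) = (0.72023 − 0.36664)/(1 − 0.36664) = 0.5583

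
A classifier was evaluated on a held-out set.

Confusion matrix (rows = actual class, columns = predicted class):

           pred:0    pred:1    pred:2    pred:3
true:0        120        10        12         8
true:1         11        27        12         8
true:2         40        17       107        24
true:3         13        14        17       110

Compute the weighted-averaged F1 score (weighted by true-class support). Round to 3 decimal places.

0.662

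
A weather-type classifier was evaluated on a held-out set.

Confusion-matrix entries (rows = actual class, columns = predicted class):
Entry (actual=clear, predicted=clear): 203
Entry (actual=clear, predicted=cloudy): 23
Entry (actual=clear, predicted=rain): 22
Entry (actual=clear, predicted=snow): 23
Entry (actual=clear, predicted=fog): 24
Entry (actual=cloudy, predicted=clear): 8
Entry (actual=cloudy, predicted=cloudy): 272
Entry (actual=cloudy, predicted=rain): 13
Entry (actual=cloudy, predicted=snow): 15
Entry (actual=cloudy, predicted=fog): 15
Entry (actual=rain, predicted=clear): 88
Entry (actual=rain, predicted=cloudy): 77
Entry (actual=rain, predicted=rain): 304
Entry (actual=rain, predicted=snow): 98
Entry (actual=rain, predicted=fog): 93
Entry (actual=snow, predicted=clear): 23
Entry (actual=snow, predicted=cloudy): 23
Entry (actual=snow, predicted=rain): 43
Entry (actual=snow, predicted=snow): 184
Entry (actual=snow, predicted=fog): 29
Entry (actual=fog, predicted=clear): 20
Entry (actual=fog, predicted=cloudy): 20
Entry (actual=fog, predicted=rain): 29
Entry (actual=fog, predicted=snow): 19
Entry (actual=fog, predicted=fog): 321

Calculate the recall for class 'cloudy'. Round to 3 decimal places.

Treat 'cloudy' as positive and all other classes as negative.
recall = TP/(TP+FN).
cloudy: TP=272, FN=8+13+15+15=51 → 272/323 = 0.8421

0.842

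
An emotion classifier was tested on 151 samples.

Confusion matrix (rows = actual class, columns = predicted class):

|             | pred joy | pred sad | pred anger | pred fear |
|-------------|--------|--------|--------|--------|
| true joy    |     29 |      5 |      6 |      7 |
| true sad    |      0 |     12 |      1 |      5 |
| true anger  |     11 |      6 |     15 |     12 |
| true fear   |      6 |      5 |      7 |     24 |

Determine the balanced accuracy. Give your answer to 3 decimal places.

0.549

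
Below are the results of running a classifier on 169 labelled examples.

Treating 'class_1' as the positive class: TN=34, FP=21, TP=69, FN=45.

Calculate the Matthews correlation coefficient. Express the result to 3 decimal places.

MCC = (TP·TN − FP·FN) / √((TP+FP)(TP+FN)(TN+FP)(TN+FN))
Numerator = 69·34 − 21·45 = 1401
Denominator = √(90·114·55·79) = √44579700 = 6676.8031
MCC = 1401 / 6676.8031 = 0.210

0.210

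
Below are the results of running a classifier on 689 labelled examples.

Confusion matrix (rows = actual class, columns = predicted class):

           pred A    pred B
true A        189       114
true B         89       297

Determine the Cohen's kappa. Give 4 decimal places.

Observed agreement pₒ = trace/N = 486/689 = 0.70537
Expected agreement pₑ = Σ (rowᵢ·colᵢ)/N² = (303·278 + 386·411)/689² = 0.51163
κ = (pₒ − pₑ)/(1 − pₑ) = (0.70537 − 0.51163)/(1 − 0.51163) = 0.3967

0.3967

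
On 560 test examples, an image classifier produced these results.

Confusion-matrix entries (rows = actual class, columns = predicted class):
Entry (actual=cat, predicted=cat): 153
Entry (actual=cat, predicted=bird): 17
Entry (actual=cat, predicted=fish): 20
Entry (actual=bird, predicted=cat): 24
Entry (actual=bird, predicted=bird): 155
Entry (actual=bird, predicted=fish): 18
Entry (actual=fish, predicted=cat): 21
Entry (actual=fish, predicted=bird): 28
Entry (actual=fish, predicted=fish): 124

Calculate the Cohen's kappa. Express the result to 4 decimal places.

Observed agreement pₒ = trace/N = 432/560 = 0.77143
Expected agreement pₑ = Σ (rowᵢ·colᵢ)/N² = (190·198 + 197·200 + 173·162)/560² = 0.33497
κ = (pₒ − pₑ)/(1 − pₑ) = (0.77143 − 0.33497)/(1 − 0.33497) = 0.6563

0.6563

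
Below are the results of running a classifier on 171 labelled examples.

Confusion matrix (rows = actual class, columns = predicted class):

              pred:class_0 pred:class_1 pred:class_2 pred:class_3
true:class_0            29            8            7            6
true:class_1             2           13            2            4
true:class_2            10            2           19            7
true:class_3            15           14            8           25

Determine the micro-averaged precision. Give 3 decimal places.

0.503

Micro-averaging pools counts across classes: ΣTP=86, ΣFP=85, ΣFN=85.
Micro-precision = TP/(TP+FP) on pooled counts = 0.503 (equals overall accuracy in single-label multiclass).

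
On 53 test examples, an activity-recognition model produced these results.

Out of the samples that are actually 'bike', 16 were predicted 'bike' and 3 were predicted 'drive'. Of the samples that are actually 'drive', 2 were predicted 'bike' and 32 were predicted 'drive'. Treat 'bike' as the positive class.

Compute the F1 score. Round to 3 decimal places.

0.865

Precision = TP/(TP+FP) = 16/18 = 0.8889
Recall = TP/(TP+FN) = 16/19 = 0.8421
F1 = 2·TP/(2·TP+FP+FN) = 32/37 = 0.865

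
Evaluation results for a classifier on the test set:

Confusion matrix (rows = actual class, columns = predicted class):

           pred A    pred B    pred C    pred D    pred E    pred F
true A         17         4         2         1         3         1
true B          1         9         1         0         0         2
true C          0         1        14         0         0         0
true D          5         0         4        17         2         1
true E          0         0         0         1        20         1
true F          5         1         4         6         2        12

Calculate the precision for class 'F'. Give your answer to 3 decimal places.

Take TP from the diagonal, FP from the rest of the 'F' prediction marginal, FN from the rest of the 'F' actual marginal.
precision = TP/(TP+FP).
F: TP=12, FP=1+2+0+1+1=5 → 12/17 = 0.7059

0.706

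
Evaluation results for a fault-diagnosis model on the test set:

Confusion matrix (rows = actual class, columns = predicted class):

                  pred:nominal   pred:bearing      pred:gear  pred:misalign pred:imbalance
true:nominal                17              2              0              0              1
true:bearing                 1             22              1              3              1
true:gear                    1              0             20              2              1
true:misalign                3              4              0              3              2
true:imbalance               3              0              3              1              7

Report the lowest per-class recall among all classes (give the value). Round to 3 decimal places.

Per-class recall (TP/(TP+FN)):
  nominal: TP=17, FN=2+0+0+1=3 → 17/20 = 0.8500
  bearing: TP=22, FN=1+1+3+1=6 → 22/28 = 0.7857
  gear: TP=20, FN=1+0+2+1=4 → 20/24 = 0.8333
  misalign: TP=3, FN=3+4+0+2=9 → 3/12 = 0.2500
  imbalance: TP=7, FN=3+0+3+1=7 → 7/14 = 0.5000
Lowest is class 'misalign' with recall = 0.250.

0.250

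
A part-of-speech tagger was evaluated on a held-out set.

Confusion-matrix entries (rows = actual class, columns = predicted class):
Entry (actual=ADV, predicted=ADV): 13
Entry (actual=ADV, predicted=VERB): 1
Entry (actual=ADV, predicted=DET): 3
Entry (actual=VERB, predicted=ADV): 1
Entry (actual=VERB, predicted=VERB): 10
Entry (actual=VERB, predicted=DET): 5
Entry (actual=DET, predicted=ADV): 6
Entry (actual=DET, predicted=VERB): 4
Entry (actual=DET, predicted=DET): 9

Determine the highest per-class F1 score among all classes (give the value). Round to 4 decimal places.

Per-class F1 score (2·TP/(2·TP+FP+FN)):
  ADV: TP=13, FP=1+6=7, FN=1+3=4 → 26/37 = 0.70270
  VERB: TP=10, FP=1+4=5, FN=1+5=6 → 20/31 = 0.64516
  DET: TP=9, FP=3+5=8, FN=6+4=10 → 18/36 = 0.50000
Highest is class 'ADV' with F1 score = 0.7027.

0.7027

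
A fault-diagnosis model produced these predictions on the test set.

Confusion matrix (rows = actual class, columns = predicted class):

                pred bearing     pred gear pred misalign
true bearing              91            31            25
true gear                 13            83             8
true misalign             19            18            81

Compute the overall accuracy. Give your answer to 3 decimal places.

0.691

Accuracy = trace / total = (91+83+81=255) / 369 = 255/369 = 0.691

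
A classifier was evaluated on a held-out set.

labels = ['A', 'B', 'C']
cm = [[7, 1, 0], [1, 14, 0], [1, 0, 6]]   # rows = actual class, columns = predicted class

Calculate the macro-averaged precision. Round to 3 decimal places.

Per-class precision (TP/(TP+FP)):
  A: TP=7, FP=1+1=2 → 7/9 = 0.7778
  B: TP=14, FP=1+0=1 → 14/15 = 0.9333
  C: TP=6, FP=0+0=0 → 6/6 = 1.0000
Macro-precision = mean = (0.7778 + 0.9333 + 1.0000) / 3 = 0.904

0.904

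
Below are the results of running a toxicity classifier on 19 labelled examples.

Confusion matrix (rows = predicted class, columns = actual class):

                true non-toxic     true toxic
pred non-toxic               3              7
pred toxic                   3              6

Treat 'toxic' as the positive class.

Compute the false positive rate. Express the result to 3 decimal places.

0.500

FPR = FP/(FP+TN) = 3/(3+3) = 0.500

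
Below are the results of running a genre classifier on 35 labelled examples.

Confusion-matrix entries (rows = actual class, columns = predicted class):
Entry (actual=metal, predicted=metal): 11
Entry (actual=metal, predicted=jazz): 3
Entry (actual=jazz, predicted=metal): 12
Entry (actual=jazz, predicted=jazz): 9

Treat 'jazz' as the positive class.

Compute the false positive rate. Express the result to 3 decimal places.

0.214

FPR = FP/(FP+TN) = 3/(3+11) = 0.214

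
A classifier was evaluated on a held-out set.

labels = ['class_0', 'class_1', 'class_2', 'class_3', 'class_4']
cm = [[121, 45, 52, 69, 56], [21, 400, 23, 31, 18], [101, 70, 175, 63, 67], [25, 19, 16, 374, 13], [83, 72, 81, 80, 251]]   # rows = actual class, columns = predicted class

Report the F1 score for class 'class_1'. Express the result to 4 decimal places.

0.7279

One-vs-rest for 'class_1': TP = diagonal; FP = other classes predicted 'class_1'; FN = 'class_1' predicted as other.
F1 score = 2·TP/(2·TP+FP+FN).
class_1: TP=400, FP=45+70+19+72=206, FN=21+23+31+18=93 → 800/1099 = 0.72793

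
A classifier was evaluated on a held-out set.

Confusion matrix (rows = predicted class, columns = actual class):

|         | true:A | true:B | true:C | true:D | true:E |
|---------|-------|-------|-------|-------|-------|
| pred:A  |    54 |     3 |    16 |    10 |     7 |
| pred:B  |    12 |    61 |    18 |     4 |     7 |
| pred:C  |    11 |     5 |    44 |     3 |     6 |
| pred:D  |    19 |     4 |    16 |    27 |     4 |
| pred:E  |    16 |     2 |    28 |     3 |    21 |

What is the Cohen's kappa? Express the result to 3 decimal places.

0.393

Observed agreement pₒ = trace/N = 207/401 = 0.5162
Expected agreement pₑ = Σ (rowᵢ·colᵢ)/N² = (112·90 + 75·102 + 122·69 + 47·70 + 45·70)/401² = 0.2027
κ = (pₒ − pₑ)/(1 − pₑ) = (0.5162 − 0.2027)/(1 − 0.2027) = 0.393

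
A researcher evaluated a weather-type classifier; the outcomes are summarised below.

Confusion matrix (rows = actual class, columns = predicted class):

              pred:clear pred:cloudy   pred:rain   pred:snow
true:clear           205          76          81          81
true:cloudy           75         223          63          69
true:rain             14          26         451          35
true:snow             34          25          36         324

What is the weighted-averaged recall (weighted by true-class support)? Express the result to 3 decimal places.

Per-class recall (TP/(TP+FN)):
  clear: TP=205, FN=76+81+81=238 → 205/443 = 0.4628
  cloudy: TP=223, FN=75+63+69=207 → 223/430 = 0.5186
  rain: TP=451, FN=14+26+35=75 → 451/526 = 0.8574
  snow: TP=324, FN=34+25+36=95 → 324/419 = 0.7733
Weighted-recall = Σ (supportᵢ/N)·recallᵢ with N=1818: (443/1818)·0.4628 + (430/1818)·0.5186 + (526/1818)·0.8574 + (419/1818)·0.7733 = 0.662

0.662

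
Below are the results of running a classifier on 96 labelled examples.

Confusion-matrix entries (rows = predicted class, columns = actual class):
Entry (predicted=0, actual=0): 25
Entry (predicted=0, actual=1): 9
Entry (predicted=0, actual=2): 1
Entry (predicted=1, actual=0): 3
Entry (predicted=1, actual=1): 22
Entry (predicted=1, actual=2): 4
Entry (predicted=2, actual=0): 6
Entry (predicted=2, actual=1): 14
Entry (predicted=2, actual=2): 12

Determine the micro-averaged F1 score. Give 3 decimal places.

Micro-averaging pools counts across classes: ΣTP=59, ΣFP=37, ΣFN=37.
Micro-F1 score = 2·TP/(2·TP+FP+FN) on pooled counts = 0.615 (equals overall accuracy in single-label multiclass).

0.615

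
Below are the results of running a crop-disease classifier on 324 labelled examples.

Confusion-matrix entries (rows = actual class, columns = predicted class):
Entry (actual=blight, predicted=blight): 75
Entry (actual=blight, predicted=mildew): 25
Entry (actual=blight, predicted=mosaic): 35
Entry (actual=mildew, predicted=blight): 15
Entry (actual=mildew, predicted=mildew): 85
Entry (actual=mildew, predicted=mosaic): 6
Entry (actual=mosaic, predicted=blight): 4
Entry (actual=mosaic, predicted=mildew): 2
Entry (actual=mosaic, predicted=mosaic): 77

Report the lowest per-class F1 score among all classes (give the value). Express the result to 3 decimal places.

Per-class F1 score (2·TP/(2·TP+FP+FN)):
  blight: TP=75, FP=15+4=19, FN=25+35=60 → 150/229 = 0.6550
  mildew: TP=85, FP=25+2=27, FN=15+6=21 → 170/218 = 0.7798
  mosaic: TP=77, FP=35+6=41, FN=4+2=6 → 154/201 = 0.7662
Lowest is class 'blight' with F1 score = 0.655.

0.655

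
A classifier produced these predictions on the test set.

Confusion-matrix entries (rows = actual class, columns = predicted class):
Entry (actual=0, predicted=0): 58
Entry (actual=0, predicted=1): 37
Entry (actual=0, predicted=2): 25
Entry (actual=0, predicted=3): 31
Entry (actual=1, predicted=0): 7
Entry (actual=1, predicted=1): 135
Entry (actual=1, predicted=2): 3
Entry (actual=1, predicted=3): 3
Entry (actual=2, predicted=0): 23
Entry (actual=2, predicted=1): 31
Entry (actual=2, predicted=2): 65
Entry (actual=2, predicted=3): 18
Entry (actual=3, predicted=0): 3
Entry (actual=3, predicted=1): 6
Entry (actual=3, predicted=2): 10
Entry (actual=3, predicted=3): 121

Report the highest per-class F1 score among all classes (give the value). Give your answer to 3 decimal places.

0.773

Per-class F1 score (2·TP/(2·TP+FP+FN)):
  0: TP=58, FP=7+23+3=33, FN=37+25+31=93 → 116/242 = 0.4793
  1: TP=135, FP=37+31+6=74, FN=7+3+3=13 → 270/357 = 0.7563
  2: TP=65, FP=25+3+10=38, FN=23+31+18=72 → 130/240 = 0.5417
  3: TP=121, FP=31+3+18=52, FN=3+6+10=19 → 242/313 = 0.7732
Highest is class '3' with F1 score = 0.773.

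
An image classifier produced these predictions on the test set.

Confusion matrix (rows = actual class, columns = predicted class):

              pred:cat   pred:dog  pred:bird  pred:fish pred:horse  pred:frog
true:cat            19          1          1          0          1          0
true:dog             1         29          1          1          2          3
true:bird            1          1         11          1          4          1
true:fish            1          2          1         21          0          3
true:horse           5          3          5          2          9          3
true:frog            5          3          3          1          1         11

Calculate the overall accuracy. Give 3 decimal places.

Accuracy = trace / total = (19+29+11+21+9+11=100) / 157 = 100/157 = 0.637

0.637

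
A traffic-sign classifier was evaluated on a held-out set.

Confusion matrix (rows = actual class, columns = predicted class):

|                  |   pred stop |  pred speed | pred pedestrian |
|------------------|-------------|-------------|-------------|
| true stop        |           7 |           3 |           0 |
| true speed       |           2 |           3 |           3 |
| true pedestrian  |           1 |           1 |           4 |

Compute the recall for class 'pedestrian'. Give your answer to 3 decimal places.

0.667

Take TP from the diagonal, FP from the rest of the 'pedestrian' prediction marginal, FN from the rest of the 'pedestrian' actual marginal.
recall = TP/(TP+FN).
pedestrian: TP=4, FN=1+1=2 → 4/6 = 0.6667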